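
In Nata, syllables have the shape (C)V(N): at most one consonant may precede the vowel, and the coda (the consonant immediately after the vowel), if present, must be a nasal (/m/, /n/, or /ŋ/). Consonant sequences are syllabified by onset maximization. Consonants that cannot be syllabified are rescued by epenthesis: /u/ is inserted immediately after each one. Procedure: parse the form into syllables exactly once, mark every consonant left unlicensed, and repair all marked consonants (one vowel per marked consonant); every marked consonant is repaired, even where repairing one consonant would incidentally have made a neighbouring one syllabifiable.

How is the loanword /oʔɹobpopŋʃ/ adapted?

oʔuɹobupopuŋuʃu

Syllabifying with onset maximization leaves /ʔ/, /b/, /p/, /ŋ/, /ʃ/ stranded (only a nasal (/m/, /n/, or /ŋ/) is licensed in coda position; onsets are limited to one consonant).
Epenthesis after each stranded consonant: /ʔ/ → /ʔu/, /b/ → /bu/, /p/ → /pu/, /ŋ/ → /ŋu/, /ʃ/ → /ʃu/.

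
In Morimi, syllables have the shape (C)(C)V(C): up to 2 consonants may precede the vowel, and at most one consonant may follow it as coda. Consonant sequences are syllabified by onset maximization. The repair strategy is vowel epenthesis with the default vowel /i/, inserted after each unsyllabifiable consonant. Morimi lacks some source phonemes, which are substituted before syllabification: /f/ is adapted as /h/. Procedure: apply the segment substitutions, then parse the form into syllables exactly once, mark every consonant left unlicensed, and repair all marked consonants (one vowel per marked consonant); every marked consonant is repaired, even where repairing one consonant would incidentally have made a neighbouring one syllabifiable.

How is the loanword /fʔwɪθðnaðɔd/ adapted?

hiʔwɪθðnaðɔd

Substitution: /f/ → /h/, giving /hʔwɪθðnaðɔd/.
Syllabifying with onset maximization leaves /h/ stranded (at most one coda consonant is licensed; onsets may contain at most 2 consonants).
Epenthesis after each stranded consonant: /h/ → /hi/.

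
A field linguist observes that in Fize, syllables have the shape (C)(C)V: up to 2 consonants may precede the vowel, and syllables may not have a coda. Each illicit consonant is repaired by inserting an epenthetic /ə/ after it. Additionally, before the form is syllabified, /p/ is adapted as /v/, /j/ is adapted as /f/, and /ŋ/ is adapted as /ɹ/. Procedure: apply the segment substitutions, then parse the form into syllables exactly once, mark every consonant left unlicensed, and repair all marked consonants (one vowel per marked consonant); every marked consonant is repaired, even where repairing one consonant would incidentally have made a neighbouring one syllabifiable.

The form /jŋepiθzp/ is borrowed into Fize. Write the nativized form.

fɹeviθəzəvə

Substitution: /j/ → /f/, /ŋ/ → /ɹ/, /p/ → /v/, giving /fɹeviθzv/.
Syllabifying with onset maximization leaves /θ/, /z/, /v/ stranded (no codas are permitted; onsets may contain at most 2 consonants).
Epenthesis after each stranded consonant: /θ/ → /θə/, /z/ → /zə/, /v/ → /və/.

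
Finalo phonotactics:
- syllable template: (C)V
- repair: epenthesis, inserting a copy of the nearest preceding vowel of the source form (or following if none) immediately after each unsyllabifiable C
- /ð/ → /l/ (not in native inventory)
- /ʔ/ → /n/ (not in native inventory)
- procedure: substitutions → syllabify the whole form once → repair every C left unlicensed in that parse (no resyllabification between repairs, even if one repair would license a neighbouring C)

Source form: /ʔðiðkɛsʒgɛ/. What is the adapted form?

Substitution: /ʔ/ → /n/, /ð/ → /l/, giving /nlilkɛsʒgɛ/.
The consonants /n/, /l/, /s/, /ʒ/ cannot be parsed into a legal (C)V syllable (no codas are permitted; onsets are limited to one consonant).
Each unlicensed consonant becomes the onset of a new syllable: /n/ → /ni/, /l/ → /li/, /s/ → /sɛ/, /ʒ/ → /ʒɛ/.

nililikɛsɛʒɛgɛ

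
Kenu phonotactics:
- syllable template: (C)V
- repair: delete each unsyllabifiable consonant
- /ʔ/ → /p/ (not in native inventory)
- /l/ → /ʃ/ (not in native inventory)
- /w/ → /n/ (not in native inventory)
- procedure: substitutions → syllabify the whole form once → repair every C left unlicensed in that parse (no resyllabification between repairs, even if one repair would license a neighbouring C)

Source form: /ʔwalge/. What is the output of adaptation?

nage

Substitution: /ʔ/ → /p/, /w/ → /n/, /l/ → /ʃ/, giving /pnaʃge/.
Under (C)V, the unsyllabifiable consonants are /p/, /ʃ/ (no codas are permitted; onsets are limited to one consonant).
Each unlicensed consonant is deleted: /p/, /ʃ/.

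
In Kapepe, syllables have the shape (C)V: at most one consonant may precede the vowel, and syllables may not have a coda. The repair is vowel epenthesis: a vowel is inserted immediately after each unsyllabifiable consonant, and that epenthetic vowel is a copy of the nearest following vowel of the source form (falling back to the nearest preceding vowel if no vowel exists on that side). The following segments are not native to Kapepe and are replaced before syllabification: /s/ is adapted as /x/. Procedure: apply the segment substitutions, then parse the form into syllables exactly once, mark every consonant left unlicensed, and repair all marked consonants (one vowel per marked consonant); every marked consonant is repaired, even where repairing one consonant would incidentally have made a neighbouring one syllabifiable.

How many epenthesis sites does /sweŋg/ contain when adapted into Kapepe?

After substitution the input is /xweŋg/.
The unsyllabifiable consonants are /x/, /ŋ/, /g/; each receives one epenthetic vowel.

3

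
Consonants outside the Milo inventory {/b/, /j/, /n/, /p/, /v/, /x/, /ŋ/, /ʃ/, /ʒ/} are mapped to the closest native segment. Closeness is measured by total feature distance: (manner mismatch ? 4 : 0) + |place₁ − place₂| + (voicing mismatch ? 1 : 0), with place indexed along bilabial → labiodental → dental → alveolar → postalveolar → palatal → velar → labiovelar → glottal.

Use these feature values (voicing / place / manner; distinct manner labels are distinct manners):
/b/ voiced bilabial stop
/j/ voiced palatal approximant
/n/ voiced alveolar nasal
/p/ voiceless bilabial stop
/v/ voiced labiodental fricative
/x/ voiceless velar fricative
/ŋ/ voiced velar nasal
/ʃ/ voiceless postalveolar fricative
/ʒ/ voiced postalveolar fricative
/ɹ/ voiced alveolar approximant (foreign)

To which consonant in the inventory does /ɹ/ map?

/j/ is closest: same manner (approximant), place distance 2 (alveolar→palatal), same voicing; total 2. Next closest is /n/ at distance 4.

j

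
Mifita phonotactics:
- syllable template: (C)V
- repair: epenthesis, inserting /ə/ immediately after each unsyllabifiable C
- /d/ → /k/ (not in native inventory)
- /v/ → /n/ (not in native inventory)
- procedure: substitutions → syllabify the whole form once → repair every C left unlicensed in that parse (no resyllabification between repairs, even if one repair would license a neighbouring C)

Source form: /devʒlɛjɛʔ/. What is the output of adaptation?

kenəʒəlɛjɛʔə

Substitution: /d/ → /k/, /v/ → /n/, giving /kenʒlɛjɛʔ/.
Under (C)V, the unsyllabifiable consonants are /n/, /ʒ/, /ʔ/ (no codas are permitted; onsets are limited to one consonant).
Inserting the epenthetic vowel yields /n/ → /nə/, /ʒ/ → /ʒə/, /ʔ/ → /ʔə/.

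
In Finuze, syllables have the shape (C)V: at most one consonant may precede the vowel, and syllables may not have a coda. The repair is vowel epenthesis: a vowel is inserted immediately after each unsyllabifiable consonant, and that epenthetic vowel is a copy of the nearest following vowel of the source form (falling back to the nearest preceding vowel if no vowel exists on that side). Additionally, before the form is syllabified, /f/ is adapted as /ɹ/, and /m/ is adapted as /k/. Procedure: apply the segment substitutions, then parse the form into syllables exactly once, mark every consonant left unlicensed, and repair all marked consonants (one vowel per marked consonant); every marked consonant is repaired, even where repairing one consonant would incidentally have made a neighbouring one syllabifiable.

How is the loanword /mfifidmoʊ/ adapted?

kiɹiɹidokoʊ

Substitution: /m/ → /k/, /f/ → /ɹ/, giving /kɹiɹidkoʊ/.
The consonants /k/, /d/ cannot be parsed into a legal (C)V syllable (no codas are permitted; onsets are limited to one consonant).
Epenthesis after each stranded consonant: /k/ → /ki/, /d/ → /do/.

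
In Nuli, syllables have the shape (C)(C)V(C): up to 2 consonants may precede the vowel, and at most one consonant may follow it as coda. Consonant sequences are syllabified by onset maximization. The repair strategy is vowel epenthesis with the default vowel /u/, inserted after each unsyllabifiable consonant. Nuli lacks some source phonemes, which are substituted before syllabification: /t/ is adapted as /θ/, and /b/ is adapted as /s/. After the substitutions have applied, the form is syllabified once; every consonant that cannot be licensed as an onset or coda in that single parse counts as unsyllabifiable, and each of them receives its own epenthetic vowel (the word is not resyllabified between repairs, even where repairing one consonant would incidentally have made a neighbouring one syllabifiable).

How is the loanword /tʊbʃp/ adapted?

Substitution: /t/ → /θ/, /b/ → /s/, giving /θʊsʃp/.
Under (C)(C)V(C), the unsyllabifiable consonants are /ʃ/, /p/ (at most one coda consonant is licensed; onsets may contain at most 2 consonants).
Epenthesis after each stranded consonant: /ʃ/ → /ʃu/, /p/ → /pu/.

θʊsʃupu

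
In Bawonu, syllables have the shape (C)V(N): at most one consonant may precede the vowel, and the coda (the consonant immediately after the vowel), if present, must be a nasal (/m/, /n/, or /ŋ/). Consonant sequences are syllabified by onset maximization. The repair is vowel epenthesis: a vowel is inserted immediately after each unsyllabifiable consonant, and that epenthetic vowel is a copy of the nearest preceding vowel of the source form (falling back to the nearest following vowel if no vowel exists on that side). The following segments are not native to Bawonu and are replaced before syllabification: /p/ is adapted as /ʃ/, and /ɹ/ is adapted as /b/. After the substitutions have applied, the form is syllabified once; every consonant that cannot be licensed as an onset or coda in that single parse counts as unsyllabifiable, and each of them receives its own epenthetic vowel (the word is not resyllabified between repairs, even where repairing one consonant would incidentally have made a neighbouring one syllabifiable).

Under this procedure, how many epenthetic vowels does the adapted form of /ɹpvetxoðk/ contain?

After substitution the input is /bʃvetxoðk/.
The unsyllabifiable consonants are /b/, /ʃ/, /t/, /ð/, /k/; each receives one epenthetic vowel.

5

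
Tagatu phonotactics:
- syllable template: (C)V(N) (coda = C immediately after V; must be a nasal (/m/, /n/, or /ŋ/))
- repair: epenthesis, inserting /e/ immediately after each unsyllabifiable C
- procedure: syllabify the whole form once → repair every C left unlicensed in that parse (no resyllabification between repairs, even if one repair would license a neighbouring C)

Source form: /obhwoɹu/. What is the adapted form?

The consonants /b/, /h/ cannot be parsed into a legal (C)V(N) syllable (only a nasal (/m/, /n/, or /ŋ/) is licensed in coda position; onsets are limited to one consonant).
Inserting the epenthetic vowel yields /b/ → /be/, /h/ → /he/.

obehewoɹu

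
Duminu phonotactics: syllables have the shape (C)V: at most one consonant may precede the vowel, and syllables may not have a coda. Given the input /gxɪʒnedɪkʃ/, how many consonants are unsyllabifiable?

4

Syllabifying with onset maximization leaves /g/, /ʒ/, /k/, /ʃ/ stranded (no codas are permitted; onsets are limited to one consonant).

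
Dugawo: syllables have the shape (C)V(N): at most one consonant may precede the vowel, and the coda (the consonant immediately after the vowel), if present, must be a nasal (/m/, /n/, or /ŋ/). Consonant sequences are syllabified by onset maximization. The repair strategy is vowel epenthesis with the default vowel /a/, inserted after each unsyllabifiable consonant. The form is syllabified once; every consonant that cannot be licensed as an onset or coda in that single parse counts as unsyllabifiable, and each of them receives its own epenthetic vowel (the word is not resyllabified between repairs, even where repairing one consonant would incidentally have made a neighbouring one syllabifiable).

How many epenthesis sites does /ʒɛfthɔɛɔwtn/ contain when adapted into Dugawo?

The unsyllabifiable consonants are /f/, /t/, /w/, /t/, /n/; each receives one epenthetic vowel.

5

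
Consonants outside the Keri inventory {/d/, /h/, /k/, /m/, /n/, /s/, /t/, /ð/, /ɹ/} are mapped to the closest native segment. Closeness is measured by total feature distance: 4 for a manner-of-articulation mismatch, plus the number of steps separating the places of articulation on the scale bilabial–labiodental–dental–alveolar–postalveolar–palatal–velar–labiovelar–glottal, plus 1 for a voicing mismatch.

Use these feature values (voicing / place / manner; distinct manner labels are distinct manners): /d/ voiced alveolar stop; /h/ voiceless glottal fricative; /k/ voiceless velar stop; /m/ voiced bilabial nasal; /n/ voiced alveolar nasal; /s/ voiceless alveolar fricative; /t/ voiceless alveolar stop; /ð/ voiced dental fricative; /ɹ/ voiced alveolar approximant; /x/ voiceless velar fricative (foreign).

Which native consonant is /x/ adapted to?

h

/h/ is closest: same manner (fricative), place distance 2 (velar→glottal), same voicing; total 2. Next closest is /s/ at distance 3.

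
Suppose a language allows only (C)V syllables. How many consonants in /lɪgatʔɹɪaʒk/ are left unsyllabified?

4

The consonants /t/, /ʔ/, /ʒ/, /k/ cannot be parsed into a legal (C)V syllable (no codas are permitted; onsets are limited to one consonant).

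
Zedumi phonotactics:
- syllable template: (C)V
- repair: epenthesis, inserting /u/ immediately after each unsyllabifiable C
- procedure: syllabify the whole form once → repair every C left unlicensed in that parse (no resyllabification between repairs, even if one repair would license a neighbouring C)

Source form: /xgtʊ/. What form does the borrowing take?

Under (C)V, the unsyllabifiable consonants are /x/, /g/ (no codas are permitted; onsets are limited to one consonant).
Each unlicensed consonant becomes the onset of a new syllable: /x/ → /xu/, /g/ → /gu/.

xugutʊ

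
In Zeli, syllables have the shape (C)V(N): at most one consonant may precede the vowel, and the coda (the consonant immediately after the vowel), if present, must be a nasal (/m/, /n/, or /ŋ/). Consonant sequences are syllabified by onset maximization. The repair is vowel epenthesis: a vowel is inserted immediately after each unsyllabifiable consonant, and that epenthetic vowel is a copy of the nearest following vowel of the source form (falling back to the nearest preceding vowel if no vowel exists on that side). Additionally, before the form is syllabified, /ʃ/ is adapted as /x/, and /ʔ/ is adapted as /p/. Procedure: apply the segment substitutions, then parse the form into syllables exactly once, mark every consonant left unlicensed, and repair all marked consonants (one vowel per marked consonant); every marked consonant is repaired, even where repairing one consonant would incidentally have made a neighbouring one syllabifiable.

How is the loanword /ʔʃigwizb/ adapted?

Substitution: /ʔ/ → /p/, /ʃ/ → /x/, giving /pxigwizb/.
Syllabifying with onset maximization leaves /p/, /g/, /z/, /b/ stranded (only a nasal (/m/, /n/, or /ŋ/) is licensed in coda position; onsets are limited to one consonant).
Inserting the epenthetic vowel yields /p/ → /pi/, /g/ → /gi/, /z/ → /zi/, /b/ → /bi/.

pixigiwizibi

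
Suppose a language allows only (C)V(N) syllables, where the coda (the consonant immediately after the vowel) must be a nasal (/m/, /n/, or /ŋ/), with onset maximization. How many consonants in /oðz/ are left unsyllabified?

2

Syllabifying with onset maximization leaves /ð/, /z/ stranded (only a nasal (/m/, /n/, or /ŋ/) is licensed in coda position; onsets are limited to one consonant).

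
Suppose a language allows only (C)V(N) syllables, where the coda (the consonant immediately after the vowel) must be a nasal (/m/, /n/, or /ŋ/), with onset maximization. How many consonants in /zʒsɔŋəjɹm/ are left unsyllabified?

Syllabifying with onset maximization leaves /z/, /ʒ/, /j/, /ɹ/, /m/ stranded (only a nasal (/m/, /n/, or /ŋ/) is licensed in coda position; onsets are limited to one consonant).

5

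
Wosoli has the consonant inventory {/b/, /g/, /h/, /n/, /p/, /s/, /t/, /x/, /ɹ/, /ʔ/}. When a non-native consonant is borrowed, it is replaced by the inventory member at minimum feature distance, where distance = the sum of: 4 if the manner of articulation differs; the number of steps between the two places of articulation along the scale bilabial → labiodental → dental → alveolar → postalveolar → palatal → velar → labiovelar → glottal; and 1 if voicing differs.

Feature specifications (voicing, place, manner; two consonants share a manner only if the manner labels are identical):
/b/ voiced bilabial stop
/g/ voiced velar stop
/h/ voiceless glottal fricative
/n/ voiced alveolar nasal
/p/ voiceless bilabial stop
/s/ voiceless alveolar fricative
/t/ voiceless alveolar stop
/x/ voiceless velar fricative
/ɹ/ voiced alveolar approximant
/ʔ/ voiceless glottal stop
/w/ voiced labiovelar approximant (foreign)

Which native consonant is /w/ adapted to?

/ɹ/ is closest: same manner (approximant), place distance 4 (labiovelar→alveolar), same voicing; total 4. Next closest is /g/ at distance 5.

ɹ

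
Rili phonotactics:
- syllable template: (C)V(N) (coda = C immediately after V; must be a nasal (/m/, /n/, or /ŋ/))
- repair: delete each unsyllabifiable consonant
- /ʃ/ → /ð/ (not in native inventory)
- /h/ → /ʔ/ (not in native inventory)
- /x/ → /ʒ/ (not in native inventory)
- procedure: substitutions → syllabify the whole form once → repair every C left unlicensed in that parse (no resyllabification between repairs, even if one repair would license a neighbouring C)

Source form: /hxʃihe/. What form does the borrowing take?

ðiʔe

Substitution: /h/ → /ʔ/, /x/ → /ʒ/, /ʃ/ → /ð/, giving /ʔʒðiʔe/.
Syllabifying with onset maximization leaves /ʔ/, /ʒ/ stranded (only a nasal (/m/, /n/, or /ŋ/) is licensed in coda position; onsets are limited to one consonant).
Deletion applies to /ʔ/, /ʒ/.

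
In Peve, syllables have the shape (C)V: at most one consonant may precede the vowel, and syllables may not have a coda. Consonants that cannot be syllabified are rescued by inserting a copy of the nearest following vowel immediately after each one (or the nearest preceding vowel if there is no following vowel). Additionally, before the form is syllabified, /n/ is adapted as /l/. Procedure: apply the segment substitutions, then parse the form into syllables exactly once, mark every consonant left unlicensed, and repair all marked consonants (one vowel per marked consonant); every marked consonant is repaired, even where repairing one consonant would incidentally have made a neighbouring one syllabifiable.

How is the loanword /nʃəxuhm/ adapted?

Substitution: /n/ → /l/, giving /lʃəxuhm/.
Syllabifying with onset maximization leaves /l/, /h/, /m/ stranded (no codas are permitted; onsets are limited to one consonant).
Epenthesis after each stranded consonant: /l/ → /lə/, /h/ → /hu/, /m/ → /mu/.

ləʃəxuhumu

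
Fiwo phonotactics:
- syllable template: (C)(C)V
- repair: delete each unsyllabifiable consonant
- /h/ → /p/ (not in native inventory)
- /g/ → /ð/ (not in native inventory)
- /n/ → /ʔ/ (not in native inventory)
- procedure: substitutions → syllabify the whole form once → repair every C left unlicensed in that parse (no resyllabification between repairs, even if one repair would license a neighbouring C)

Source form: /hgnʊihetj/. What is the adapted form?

ðʔʊipe

Substitution: /h/ → /p/, /g/ → /ð/, /n/ → /ʔ/, giving /pðʔʊipetj/.
Under (C)(C)V, the unsyllabifiable consonants are /p/, /t/, /j/ (no codas are permitted; onsets may contain at most 2 consonants).
Deleting the stranded consonants removes /p/, /t/, /j/.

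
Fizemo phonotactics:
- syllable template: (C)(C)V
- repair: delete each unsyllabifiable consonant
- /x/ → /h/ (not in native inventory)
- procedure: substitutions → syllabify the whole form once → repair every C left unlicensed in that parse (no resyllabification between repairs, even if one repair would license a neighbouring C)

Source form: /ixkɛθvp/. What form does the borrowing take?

ihkɛ

Substitution: /x/ → /h/, giving /ihkɛθvp/.
Under (C)(C)V, the unsyllabifiable consonants are /θ/, /v/, /p/ (no codas are permitted; onsets may contain at most 2 consonants).
Each unlicensed consonant is deleted: /θ/, /v/, /p/.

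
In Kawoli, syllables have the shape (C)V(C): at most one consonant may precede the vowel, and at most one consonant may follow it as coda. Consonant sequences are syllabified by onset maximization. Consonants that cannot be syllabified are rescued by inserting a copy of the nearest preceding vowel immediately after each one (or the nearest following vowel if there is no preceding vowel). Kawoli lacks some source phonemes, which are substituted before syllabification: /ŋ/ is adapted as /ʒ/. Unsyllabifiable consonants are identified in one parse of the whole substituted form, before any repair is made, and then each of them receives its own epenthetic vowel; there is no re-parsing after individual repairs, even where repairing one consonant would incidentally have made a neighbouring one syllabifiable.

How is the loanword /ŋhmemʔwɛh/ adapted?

ʒehememʔewɛh

Substitution: /ŋ/ → /ʒ/, giving /ʒhmemʔwɛh/.
Syllabifying with onset maximization leaves /ʒ/, /h/, /ʔ/ stranded (at most one coda consonant is licensed; onsets are limited to one consonant).
Inserting the epenthetic vowel yields /ʒ/ → /ʒe/, /h/ → /he/, /ʔ/ → /ʔe/.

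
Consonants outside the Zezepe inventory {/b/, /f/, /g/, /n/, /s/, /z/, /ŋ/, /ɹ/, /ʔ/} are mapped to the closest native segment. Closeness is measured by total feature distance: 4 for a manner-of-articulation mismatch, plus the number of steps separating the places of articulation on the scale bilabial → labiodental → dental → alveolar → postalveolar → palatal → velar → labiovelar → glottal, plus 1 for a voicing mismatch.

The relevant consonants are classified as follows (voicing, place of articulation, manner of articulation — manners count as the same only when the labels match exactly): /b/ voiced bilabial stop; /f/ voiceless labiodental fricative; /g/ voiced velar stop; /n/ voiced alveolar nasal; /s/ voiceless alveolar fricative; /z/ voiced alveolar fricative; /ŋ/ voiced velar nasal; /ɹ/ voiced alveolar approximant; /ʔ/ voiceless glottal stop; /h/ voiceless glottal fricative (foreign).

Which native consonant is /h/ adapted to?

ʔ

/ʔ/ is closest: manner differs (fricative→stop, +4), place distance 0 (glottal→glottal), same voicing; total 4. Next closest is /s/ at distance 5.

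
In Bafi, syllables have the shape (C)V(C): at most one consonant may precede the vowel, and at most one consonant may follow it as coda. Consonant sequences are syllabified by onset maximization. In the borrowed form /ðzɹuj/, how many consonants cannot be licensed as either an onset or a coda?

The consonants /ð/, /z/ cannot be parsed into a legal (C)V(C) syllable (at most one coda consonant is licensed; onsets are limited to one consonant).

2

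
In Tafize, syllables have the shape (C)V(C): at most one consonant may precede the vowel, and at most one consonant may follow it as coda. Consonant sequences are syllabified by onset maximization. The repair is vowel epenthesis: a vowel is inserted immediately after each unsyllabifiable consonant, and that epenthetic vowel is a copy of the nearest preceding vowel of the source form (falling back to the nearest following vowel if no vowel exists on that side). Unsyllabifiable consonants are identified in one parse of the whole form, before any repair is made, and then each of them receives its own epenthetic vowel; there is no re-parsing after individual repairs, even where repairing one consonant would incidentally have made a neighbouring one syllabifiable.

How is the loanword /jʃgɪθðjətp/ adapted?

Under (C)V(C), the unsyllabifiable consonants are /j/, /ʃ/, /ð/, /p/ (at most one coda consonant is licensed; onsets are limited to one consonant).
Epenthesis after each stranded consonant: /j/ → /jɪ/, /ʃ/ → /ʃɪ/, /ð/ → /ðɪ/, /p/ → /pə/.

jɪʃɪgɪθðɪjətpə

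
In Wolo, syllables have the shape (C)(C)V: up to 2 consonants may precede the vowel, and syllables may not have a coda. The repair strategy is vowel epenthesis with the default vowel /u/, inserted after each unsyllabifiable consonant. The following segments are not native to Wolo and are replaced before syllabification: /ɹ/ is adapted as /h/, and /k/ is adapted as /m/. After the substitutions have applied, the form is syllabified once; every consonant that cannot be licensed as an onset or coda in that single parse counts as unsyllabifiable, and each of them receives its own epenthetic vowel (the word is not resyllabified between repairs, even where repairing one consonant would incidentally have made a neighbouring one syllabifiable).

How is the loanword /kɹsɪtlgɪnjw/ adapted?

muhsɪtulgɪnujuwu

Substitution: /k/ → /m/, /ɹ/ → /h/, giving /mhsɪtlgɪnjw/.
Under (C)(C)V, the unsyllabifiable consonants are /m/, /t/, /n/, /j/, /w/ (no codas are permitted; onsets may contain at most 2 consonants).
Epenthesis after each stranded consonant: /m/ → /mu/, /t/ → /tu/, /n/ → /nu/, /j/ → /ju/, /w/ → /wu/.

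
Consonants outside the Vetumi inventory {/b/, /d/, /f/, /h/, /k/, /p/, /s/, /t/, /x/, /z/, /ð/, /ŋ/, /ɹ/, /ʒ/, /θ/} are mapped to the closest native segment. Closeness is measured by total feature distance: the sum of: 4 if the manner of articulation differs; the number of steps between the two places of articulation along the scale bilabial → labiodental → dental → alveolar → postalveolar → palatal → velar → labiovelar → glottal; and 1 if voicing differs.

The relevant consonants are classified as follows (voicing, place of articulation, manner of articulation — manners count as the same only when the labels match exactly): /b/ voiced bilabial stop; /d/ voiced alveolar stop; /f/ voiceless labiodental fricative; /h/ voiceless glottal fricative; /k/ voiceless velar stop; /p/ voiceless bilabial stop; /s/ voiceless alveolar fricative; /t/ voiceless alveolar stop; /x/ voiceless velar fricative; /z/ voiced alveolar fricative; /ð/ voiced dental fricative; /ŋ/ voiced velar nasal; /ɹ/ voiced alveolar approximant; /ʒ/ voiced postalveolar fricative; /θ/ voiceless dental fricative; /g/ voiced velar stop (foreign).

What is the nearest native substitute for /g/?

/k/ is closest: same manner (stop), place distance 0 (velar→velar), voicing differs (+1); total 1. Next closest is /d/ at distance 3.

k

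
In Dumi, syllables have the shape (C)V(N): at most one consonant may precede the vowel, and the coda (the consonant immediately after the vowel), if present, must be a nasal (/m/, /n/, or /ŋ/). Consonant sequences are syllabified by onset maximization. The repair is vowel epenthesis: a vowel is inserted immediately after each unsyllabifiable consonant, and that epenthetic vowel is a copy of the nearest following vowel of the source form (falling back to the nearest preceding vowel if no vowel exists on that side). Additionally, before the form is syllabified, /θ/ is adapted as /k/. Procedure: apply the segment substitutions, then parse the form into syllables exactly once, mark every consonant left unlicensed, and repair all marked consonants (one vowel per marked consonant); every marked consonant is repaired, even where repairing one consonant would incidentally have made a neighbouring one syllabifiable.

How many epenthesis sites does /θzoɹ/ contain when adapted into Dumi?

After substitution the input is /kzoɹ/.
The unsyllabifiable consonants are /k/, /ɹ/; each receives one epenthetic vowel.

2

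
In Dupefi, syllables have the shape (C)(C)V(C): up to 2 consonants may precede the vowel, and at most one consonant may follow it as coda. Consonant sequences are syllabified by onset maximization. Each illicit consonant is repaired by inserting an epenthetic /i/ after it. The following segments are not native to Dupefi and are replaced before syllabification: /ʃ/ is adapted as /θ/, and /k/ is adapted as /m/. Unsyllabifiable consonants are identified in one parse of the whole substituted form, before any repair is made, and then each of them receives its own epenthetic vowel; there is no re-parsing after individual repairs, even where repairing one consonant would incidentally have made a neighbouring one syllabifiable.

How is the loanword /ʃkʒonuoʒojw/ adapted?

Substitution: /ʃ/ → /θ/, /k/ → /m/, giving /θmʒonuoʒojw/.
The consonants /θ/, /w/ cannot be parsed into a legal (C)(C)V(C) syllable (at most one coda consonant is licensed; onsets may contain at most 2 consonants).
Inserting the epenthetic vowel yields /θ/ → /θi/, /w/ → /wi/.

θimʒonuoʒojwi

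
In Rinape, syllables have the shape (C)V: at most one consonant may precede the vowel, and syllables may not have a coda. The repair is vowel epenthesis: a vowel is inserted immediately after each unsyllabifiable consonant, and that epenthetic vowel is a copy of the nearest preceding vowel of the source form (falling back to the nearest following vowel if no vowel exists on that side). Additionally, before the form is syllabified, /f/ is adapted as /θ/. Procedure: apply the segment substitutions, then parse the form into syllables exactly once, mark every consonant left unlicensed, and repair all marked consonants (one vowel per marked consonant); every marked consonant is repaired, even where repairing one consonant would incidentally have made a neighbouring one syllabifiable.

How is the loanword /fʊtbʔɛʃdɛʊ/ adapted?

θʊtʊbʊʔɛʃɛdɛʊ

Substitution: /f/ → /θ/, giving /θʊtbʔɛʃdɛʊ/.
Under (C)V, the unsyllabifiable consonants are /t/, /b/, /ʃ/ (no codas are permitted; onsets are limited to one consonant).
Inserting the epenthetic vowel yields /t/ → /tʊ/, /b/ → /bʊ/, /ʃ/ → /ʃɛ/.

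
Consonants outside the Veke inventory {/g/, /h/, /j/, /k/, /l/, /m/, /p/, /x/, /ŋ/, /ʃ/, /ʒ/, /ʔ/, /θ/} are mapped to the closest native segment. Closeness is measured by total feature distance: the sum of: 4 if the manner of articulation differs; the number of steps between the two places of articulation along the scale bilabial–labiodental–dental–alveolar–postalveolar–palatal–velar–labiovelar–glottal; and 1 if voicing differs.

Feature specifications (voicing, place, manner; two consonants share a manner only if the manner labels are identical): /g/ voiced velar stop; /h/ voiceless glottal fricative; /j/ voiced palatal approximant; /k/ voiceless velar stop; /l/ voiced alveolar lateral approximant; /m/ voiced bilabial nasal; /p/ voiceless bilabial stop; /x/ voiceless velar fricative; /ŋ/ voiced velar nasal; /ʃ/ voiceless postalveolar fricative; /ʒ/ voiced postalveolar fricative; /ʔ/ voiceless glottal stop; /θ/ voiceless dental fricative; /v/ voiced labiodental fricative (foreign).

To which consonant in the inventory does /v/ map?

/θ/ is closest: same manner (fricative), place distance 1 (labiodental→dental), voicing differs (+1); total 2. Next closest is /ʒ/ at distance 3.

θ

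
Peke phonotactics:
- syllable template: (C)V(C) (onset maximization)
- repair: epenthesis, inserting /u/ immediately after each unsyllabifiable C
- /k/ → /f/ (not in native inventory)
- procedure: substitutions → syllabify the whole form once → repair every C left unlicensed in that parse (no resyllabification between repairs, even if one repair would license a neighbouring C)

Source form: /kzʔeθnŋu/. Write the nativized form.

fuzuʔeθnuŋu

Substitution: /k/ → /f/, giving /fzʔeθnŋu/.
Syllabifying with onset maximization leaves /f/, /z/, /n/ stranded (at most one coda consonant is licensed; onsets are limited to one consonant).
Each unlicensed consonant becomes the onset of a new syllable: /f/ → /fu/, /z/ → /zu/, /n/ → /nu/.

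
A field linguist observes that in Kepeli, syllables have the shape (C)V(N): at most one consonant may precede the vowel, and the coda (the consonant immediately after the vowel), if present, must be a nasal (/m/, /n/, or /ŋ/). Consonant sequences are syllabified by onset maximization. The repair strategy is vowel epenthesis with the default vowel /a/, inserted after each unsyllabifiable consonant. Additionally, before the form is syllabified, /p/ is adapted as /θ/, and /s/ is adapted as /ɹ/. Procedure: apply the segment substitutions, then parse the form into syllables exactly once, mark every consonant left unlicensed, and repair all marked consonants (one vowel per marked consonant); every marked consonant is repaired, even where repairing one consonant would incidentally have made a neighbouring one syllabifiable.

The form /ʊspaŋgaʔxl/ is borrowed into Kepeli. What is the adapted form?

ʊɹaθaŋgaʔaxala

Substitution: /s/ → /ɹ/, /p/ → /θ/, giving /ʊɹθaŋgaʔxl/.
Syllabifying with onset maximization leaves /ɹ/, /ʔ/, /x/, /l/ stranded (only a nasal (/m/, /n/, or /ŋ/) is licensed in coda position; onsets are limited to one consonant).
Each unlicensed consonant becomes the onset of a new syllable: /ɹ/ → /ɹa/, /ʔ/ → /ʔa/, /x/ → /xa/, /l/ → /la/.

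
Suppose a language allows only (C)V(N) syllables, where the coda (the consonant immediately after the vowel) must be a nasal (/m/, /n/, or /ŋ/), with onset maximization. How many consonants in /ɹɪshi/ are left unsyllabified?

The consonants /s/ cannot be parsed into a legal (C)V(N) syllable (only a nasal (/m/, /n/, or /ŋ/) is licensed in coda position; onsets are limited to one consonant).

1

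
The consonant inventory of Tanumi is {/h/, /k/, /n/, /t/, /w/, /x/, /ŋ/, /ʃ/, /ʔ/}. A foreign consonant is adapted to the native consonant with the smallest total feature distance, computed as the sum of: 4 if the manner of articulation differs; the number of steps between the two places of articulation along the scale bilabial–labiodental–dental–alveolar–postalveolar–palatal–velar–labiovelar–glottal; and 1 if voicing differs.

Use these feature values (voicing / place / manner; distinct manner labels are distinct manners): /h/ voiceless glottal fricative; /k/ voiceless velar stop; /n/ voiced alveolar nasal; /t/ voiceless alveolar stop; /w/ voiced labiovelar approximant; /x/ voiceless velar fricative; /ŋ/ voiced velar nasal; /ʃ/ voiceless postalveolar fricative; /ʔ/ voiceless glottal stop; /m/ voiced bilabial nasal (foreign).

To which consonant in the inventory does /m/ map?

/n/ is closest: same manner (nasal), place distance 3 (bilabial→alveolar), same voicing; total 3. Next closest is /ŋ/ at distance 6.

n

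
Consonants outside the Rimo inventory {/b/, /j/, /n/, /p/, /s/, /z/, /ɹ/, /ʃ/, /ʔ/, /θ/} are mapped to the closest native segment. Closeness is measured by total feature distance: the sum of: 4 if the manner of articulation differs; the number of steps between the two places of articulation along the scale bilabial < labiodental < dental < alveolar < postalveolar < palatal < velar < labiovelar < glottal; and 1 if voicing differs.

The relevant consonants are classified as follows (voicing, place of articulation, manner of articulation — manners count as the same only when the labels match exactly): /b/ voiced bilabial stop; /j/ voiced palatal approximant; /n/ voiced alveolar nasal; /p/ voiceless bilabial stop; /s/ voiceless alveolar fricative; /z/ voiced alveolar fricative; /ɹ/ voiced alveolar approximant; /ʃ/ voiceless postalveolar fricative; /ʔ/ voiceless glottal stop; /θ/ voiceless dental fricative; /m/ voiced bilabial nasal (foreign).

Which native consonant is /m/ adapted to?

n

/n/ is closest: same manner (nasal), place distance 3 (bilabial→alveolar), same voicing; total 3. Next closest is /b/ at distance 4.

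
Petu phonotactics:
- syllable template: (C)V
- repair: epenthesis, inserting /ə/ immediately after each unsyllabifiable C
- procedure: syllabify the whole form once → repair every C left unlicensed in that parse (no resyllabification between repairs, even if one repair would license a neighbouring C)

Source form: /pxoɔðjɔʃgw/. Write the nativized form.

pəxoɔðəjɔʃəgəwə

The consonants /p/, /ð/, /ʃ/, /g/, /w/ cannot be parsed into a legal (C)V syllable (no codas are permitted; onsets are limited to one consonant).
Inserting the epenthetic vowel yields /p/ → /pə/, /ð/ → /ðə/, /ʃ/ → /ʃə/, /g/ → /gə/, /w/ → /wə/.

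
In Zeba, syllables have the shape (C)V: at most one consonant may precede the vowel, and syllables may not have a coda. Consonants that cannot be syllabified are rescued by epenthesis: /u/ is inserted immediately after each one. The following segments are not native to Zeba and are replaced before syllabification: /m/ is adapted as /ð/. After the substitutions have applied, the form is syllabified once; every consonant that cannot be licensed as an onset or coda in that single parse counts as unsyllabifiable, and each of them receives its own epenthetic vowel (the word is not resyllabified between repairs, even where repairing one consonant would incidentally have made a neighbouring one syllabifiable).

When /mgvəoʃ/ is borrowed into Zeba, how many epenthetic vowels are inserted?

After substitution the input is /ðgvəoʃ/.
The unsyllabifiable consonants are /ð/, /g/, /ʃ/; each receives one epenthetic vowel.

3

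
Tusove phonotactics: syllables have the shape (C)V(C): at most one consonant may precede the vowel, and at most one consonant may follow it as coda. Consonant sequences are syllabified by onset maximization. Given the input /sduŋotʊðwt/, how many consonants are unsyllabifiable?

3

The consonants /s/, /w/, /t/ cannot be parsed into a legal (C)V(C) syllable (at most one coda consonant is licensed; onsets are limited to one consonant).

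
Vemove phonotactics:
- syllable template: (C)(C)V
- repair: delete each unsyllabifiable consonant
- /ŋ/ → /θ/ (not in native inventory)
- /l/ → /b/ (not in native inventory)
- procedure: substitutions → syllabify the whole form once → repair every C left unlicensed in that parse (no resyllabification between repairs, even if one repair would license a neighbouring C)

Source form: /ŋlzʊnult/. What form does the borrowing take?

Substitution: /ŋ/ → /θ/, /l/ → /b/, giving /θbzʊnubt/.
Syllabifying with onset maximization leaves /θ/, /b/, /t/ stranded (no codas are permitted; onsets may contain at most 2 consonants).
Each unlicensed consonant is deleted: /θ/, /b/, /t/.

bzʊnu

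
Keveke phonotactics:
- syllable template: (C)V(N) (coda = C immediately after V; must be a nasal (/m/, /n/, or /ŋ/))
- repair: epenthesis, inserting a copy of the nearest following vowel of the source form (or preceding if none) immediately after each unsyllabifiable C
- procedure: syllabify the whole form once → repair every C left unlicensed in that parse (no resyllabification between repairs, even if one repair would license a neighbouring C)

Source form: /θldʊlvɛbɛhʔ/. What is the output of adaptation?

θʊlʊdʊlɛvɛbɛhɛʔɛ

Syllabifying with onset maximization leaves /θ/, /l/, /l/, /h/, /ʔ/ stranded (only a nasal (/m/, /n/, or /ŋ/) is licensed in coda position; onsets are limited to one consonant).
Each unlicensed consonant becomes the onset of a new syllable: /θ/ → /θʊ/, /l/ → /lʊ/, /l/ → /lɛ/, /h/ → /hɛ/, /ʔ/ → /ʔɛ/.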